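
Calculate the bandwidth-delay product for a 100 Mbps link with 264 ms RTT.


BDP = bandwidth * RTT
= 100 Mbps * 264 ms
= 100 * 1e6 * 264 / 1000 bits
= 26400000 bits
= 3300000 bytes
= 3222.6562 KB
BDP = 26400000 bits (3300000 bytes)


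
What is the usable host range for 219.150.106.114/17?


Network: 219.150.0.0
Broadcast: 219.150.127.255
First usable = network + 1
Last usable = broadcast - 1
Range: 219.150.0.1 to 219.150.127.254


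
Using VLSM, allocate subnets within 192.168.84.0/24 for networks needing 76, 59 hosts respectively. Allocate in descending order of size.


76 hosts -> /25 (126 usable): 192.168.84.0/25
59 hosts -> /26 (62 usable): 192.168.84.128/26
Allocation: 192.168.84.0/25 (76 hosts, 126 usable); 192.168.84.128/26 (59 hosts, 62 usable)


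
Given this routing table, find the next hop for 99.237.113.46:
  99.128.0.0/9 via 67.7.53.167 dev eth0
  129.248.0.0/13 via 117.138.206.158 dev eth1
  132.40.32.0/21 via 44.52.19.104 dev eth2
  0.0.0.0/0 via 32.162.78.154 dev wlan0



Longest prefix match for 99.237.113.46:
  /9 99.128.0.0: MATCH
  /13 129.248.0.0: no
  /21 132.40.32.0: no
  /0 0.0.0.0: MATCH
Selected: next-hop 67.7.53.167 via eth0 (matched /9)


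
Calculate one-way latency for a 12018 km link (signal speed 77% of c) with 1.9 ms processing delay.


Speed = 0.77 * 3e5 km/s = 231000 km/s
Propagation delay = 12018 / 231000 = 0.052 s = 52.026 ms
Processing delay = 1.9 ms
Total one-way latency = 53.926 ms


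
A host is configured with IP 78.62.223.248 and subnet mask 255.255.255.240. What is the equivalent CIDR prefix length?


Binary: 11111111.11111111.11111111.11110000
Count leading 1s
Prefix: /28


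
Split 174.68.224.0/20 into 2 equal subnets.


New prefix = 20 + 1 = 21
Each subnet has 2048 addresses
  174.68.224.0/21
  174.68.232.0/21
Subnets: 174.68.224.0/21, 174.68.232.0/21


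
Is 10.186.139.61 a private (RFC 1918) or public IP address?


RFC 1918 private ranges:
  10.0.0.0/8 (10.0.0.0 - 10.255.255.255)
  172.16.0.0/12 (172.16.0.0 - 172.31.255.255)
  192.168.0.0/16 (192.168.0.0 - 192.168.255.255)
Private (in 10.0.0.0/8)


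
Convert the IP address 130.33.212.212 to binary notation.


130 = 10000010
33 = 00100001
212 = 11010100
212 = 11010100
Binary: 10000010.00100001.11010100.11010100


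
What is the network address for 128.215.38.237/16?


IP:   10000000.11010111.00100110.11101101
Mask: 11111111.11111111.00000000.00000000
AND operation:
Net:  10000000.11010111.00000000.00000000
Network: 128.215.0.0/16


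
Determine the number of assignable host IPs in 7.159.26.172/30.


Host bits = 32 - 30 = 2
Total addresses = 2^2 = 4
Usable = total - 2 (network and broadcast)
Usable hosts: 2


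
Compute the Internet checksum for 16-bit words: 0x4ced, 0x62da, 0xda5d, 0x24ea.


Sum all words (with carry folding):
+ 0x4ced = 0x4ced
+ 0x62da = 0xafc7
+ 0xda5d = 0x8a25
+ 0x24ea = 0xaf0f
One's complement: ~0xaf0f
Checksum = 0x50f0


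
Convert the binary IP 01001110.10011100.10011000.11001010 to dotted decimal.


01001110 = 78
10011100 = 156
10011000 = 152
11001010 = 202
IP: 78.156.152.202


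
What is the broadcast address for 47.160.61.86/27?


Network: 47.160.61.64/27
Host bits = 5
Set all host bits to 1:
Broadcast: 47.160.61.95


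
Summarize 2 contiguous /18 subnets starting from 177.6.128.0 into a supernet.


Original prefix: /18
Number of subnets: 2 = 2^1
New prefix = 18 - 1 = 17
Supernet: 177.6.128.0/17


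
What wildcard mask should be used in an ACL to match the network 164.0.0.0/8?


Subnet mask: 255.0.0.0
Wildcard = 255.255.255.255 - subnet mask
255 - 255 = 0
255 - 0 = 255
255 - 0 = 255
255 - 0 = 255
Wildcard: 0.255.255.255


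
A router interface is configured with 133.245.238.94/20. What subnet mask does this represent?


/20 means 20 network bits, 12 host bits
Binary: 11111111111111111111000000000000
Mask: 255.255.240.0


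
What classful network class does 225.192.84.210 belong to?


First octet: 225
Binary: 11100001
1110xxxx -> Class D (224-239)
Class D (multicast), default mask N/A


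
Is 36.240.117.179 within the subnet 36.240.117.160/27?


Subnet network: 36.240.117.160
Test IP AND mask: 36.240.117.160
Yes, 36.240.117.179 is in 36.240.117.160/27


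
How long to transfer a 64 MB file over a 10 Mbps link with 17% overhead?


Effective throughput = 10 * (1 - 17/100) = 8.3 Mbps
File size in Mb = 64 * 8 = 512 Mb
Time = 512 / 8.3
Time = 61.6867 seconds


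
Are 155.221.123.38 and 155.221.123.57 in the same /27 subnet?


Mask: 255.255.255.224
155.221.123.38 AND mask = 155.221.123.32
155.221.123.57 AND mask = 155.221.123.32
Yes, same subnet (155.221.123.32)


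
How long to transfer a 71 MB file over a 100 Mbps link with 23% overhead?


Effective throughput = 100 * (1 - 23/100) = 77 Mbps
File size in Mb = 71 * 8 = 568 Mb
Time = 568 / 77
Time = 7.3766 seconds


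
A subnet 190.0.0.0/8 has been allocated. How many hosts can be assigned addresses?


Host bits = 32 - 8 = 24
Total addresses = 2^24 = 16777216
Usable = total - 2 (network and broadcast)
Usable hosts: 16777214


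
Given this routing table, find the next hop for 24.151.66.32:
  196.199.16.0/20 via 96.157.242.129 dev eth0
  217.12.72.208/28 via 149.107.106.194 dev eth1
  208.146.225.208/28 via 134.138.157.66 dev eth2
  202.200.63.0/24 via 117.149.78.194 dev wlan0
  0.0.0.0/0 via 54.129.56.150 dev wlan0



Longest prefix match for 24.151.66.32:
  /20 196.199.16.0: no
  /28 217.12.72.208: no
  /28 208.146.225.208: no
  /24 202.200.63.0: no
  /0 0.0.0.0: MATCH
Selected: next-hop 54.129.56.150 via wlan0 (matched /0)


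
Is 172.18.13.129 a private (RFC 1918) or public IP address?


RFC 1918 private ranges:
  10.0.0.0/8 (10.0.0.0 - 10.255.255.255)
  172.16.0.0/12 (172.16.0.0 - 172.31.255.255)
  192.168.0.0/16 (192.168.0.0 - 192.168.255.255)
Private (in 172.16.0.0/12)


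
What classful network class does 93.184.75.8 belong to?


First octet: 93
Binary: 01011101
0xxxxxxx -> Class A (1-126)
Class A, default mask 255.0.0.0 (/8)


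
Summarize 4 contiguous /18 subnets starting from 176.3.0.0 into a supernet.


Original prefix: /18
Number of subnets: 4 = 2^2
New prefix = 18 - 2 = 16
Supernet: 176.3.0.0/16


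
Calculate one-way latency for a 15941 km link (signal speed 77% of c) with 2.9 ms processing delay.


Speed = 0.77 * 3e5 km/s = 231000 km/s
Propagation delay = 15941 / 231000 = 0.069 s = 69.0087 ms
Processing delay = 2.9 ms
Total one-way latency = 71.9087 ms


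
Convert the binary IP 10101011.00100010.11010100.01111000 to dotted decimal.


10101011 = 171
00100010 = 34
11010100 = 212
01111000 = 120
IP: 171.34.212.120


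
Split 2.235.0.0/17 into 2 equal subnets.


New prefix = 17 + 1 = 18
Each subnet has 16384 addresses
  2.235.0.0/18
  2.235.64.0/18
Subnets: 2.235.0.0/18, 2.235.64.0/18


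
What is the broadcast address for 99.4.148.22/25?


Network: 99.4.148.0/25
Host bits = 7
Set all host bits to 1:
Broadcast: 99.4.148.127


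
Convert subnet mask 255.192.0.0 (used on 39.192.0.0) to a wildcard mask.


Subnet mask: 255.192.0.0
Wildcard = 255.255.255.255 - subnet mask
255 - 255 = 0
255 - 192 = 63
255 - 0 = 255
255 - 0 = 255
Wildcard: 0.63.255.255


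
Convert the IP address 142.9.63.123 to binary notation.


142 = 10001110
9 = 00001001
63 = 00111111
123 = 01111011
Binary: 10001110.00001001.00111111.01111011


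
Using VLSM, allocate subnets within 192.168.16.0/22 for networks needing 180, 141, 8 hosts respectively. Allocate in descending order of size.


180 hosts -> /24 (254 usable): 192.168.16.0/24
141 hosts -> /24 (254 usable): 192.168.17.0/24
8 hosts -> /28 (14 usable): 192.168.18.0/28
Allocation: 192.168.16.0/24 (180 hosts, 254 usable); 192.168.17.0/24 (141 hosts, 254 usable); 192.168.18.0/28 (8 hosts, 14 usable)


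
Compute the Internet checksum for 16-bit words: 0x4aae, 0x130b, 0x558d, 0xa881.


Sum all words (with carry folding):
+ 0x4aae = 0x4aae
+ 0x130b = 0x5db9
+ 0x558d = 0xb346
+ 0xa881 = 0x5bc8
One's complement: ~0x5bc8
Checksum = 0xa437


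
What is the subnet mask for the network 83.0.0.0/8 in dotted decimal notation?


/8 means 8 network bits, 24 host bits
Binary: 11111111000000000000000000000000
Mask: 255.0.0.0


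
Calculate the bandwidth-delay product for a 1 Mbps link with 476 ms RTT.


BDP = bandwidth * RTT
= 1 Mbps * 476 ms
= 1 * 1e6 * 476 / 1000 bits
= 476000 bits
= 59500 bytes
= 58.1055 KB
BDP = 476000 bits (59500 bytes)


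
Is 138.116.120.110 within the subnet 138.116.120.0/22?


Subnet network: 138.116.120.0
Test IP AND mask: 138.116.120.0
Yes, 138.116.120.110 is in 138.116.120.0/22


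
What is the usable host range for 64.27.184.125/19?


Network: 64.27.160.0
Broadcast: 64.27.191.255
First usable = network + 1
Last usable = broadcast - 1
Range: 64.27.160.1 to 64.27.191.254


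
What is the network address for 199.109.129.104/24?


IP:   11000111.01101101.10000001.01101000
Mask: 11111111.11111111.11111111.00000000
AND operation:
Net:  11000111.01101101.10000001.00000000
Network: 199.109.129.0/24


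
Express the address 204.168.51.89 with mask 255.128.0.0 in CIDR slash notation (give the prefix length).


Binary: 11111111.10000000.00000000.00000000
Count leading 1s
Prefix: /9


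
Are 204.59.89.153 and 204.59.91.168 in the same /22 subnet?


Mask: 255.255.252.0
204.59.89.153 AND mask = 204.59.88.0
204.59.91.168 AND mask = 204.59.88.0
Yes, same subnet (204.59.88.0)


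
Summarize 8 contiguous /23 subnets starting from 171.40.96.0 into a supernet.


Original prefix: /23
Number of subnets: 8 = 2^3
New prefix = 23 - 3 = 20
Supernet: 171.40.96.0/20


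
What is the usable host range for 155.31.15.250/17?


Network: 155.31.0.0
Broadcast: 155.31.127.255
First usable = network + 1
Last usable = broadcast - 1
Range: 155.31.0.1 to 155.31.127.254


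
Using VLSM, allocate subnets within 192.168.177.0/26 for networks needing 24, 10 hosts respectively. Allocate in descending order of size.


24 hosts -> /27 (30 usable): 192.168.177.0/27
10 hosts -> /28 (14 usable): 192.168.177.32/28
Allocation: 192.168.177.0/27 (24 hosts, 30 usable); 192.168.177.32/28 (10 hosts, 14 usable)


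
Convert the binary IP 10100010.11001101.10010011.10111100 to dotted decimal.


10100010 = 162
11001101 = 205
10010011 = 147
10111100 = 188
IP: 162.205.147.188


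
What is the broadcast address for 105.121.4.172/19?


Network: 105.121.0.0/19
Host bits = 13
Set all host bits to 1:
Broadcast: 105.121.31.255


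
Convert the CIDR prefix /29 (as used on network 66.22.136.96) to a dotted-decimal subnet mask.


/29 means 29 network bits, 3 host bits
Binary: 11111111111111111111111111111000
Mask: 255.255.255.248


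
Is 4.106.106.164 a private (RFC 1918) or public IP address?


RFC 1918 private ranges:
  10.0.0.0/8 (10.0.0.0 - 10.255.255.255)
  172.16.0.0/12 (172.16.0.0 - 172.31.255.255)
  192.168.0.0/16 (192.168.0.0 - 192.168.255.255)
Public (not in any RFC 1918 range)


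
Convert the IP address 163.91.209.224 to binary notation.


163 = 10100011
91 = 01011011
209 = 11010001
224 = 11100000
Binary: 10100011.01011011.11010001.11100000


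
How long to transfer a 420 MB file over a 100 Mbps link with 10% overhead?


Effective throughput = 100 * (1 - 10/100) = 90 Mbps
File size in Mb = 420 * 8 = 3360 Mb
Time = 3360 / 90
Time = 37.3333 seconds


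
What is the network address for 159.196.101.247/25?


IP:   10011111.11000100.01100101.11110111
Mask: 11111111.11111111.11111111.10000000
AND operation:
Net:  10011111.11000100.01100101.10000000
Network: 159.196.101.128/25


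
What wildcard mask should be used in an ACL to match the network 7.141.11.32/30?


Subnet mask: 255.255.255.252
Wildcard = 255.255.255.255 - subnet mask
255 - 255 = 0
255 - 255 = 0
255 - 255 = 0
255 - 252 = 3
Wildcard: 0.0.0.3


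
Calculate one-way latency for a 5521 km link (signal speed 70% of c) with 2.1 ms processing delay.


Speed = 0.7 * 3e5 km/s = 210000 km/s
Propagation delay = 5521 / 210000 = 0.0263 s = 26.2905 ms
Processing delay = 2.1 ms
Total one-way latency = 28.3905 ms


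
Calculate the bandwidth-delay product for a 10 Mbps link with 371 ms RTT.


BDP = bandwidth * RTT
= 10 Mbps * 371 ms
= 10 * 1e6 * 371 / 1000 bits
= 3710000 bits
= 463750 bytes
= 452.8809 KB
BDP = 3710000 bits (463750 bytes)


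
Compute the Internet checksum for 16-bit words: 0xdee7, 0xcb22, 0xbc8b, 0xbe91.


Sum all words (with carry folding):
+ 0xdee7 = 0xdee7
+ 0xcb22 = 0xaa0a
+ 0xbc8b = 0x6696
+ 0xbe91 = 0x2528
One's complement: ~0x2528
Checksum = 0xdad7


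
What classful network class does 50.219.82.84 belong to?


First octet: 50
Binary: 00110010
0xxxxxxx -> Class A (1-126)
Class A, default mask 255.0.0.0 (/8)


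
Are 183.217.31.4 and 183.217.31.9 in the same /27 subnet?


Mask: 255.255.255.224
183.217.31.4 AND mask = 183.217.31.0
183.217.31.9 AND mask = 183.217.31.0
Yes, same subnet (183.217.31.0)


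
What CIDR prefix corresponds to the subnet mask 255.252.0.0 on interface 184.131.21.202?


Binary: 11111111.11111100.00000000.00000000
Count leading 1s
Prefix: /14


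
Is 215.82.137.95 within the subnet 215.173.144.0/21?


Subnet network: 215.173.144.0
Test IP AND mask: 215.82.136.0
No, 215.82.137.95 is not in 215.173.144.0/21


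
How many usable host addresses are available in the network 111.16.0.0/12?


Host bits = 32 - 12 = 20
Total addresses = 2^20 = 1048576
Usable = total - 2 (network and broadcast)
Usable hosts: 1048574


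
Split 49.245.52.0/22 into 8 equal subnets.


New prefix = 22 + 3 = 25
Each subnet has 128 addresses
  49.245.52.0/25
  49.245.52.128/25
  49.245.53.0/25
  49.245.53.128/25
  49.245.54.0/25
  49.245.54.128/25
  49.245.55.0/25
  49.245.55.128/25
Subnets: 49.245.52.0/25, 49.245.52.128/25, 49.245.53.0/25, 49.245.53.128/25, 49.245.54.0/25, 49.245.54.128/25, 49.245.55.0/25, 49.245.55.128/25


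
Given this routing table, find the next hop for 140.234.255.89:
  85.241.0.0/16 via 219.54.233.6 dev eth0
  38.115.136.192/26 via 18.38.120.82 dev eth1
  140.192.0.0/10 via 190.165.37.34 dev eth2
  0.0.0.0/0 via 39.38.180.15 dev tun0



Longest prefix match for 140.234.255.89:
  /16 85.241.0.0: no
  /26 38.115.136.192: no
  /10 140.192.0.0: MATCH
  /0 0.0.0.0: MATCH
Selected: next-hop 190.165.37.34 via eth2 (matched /10)


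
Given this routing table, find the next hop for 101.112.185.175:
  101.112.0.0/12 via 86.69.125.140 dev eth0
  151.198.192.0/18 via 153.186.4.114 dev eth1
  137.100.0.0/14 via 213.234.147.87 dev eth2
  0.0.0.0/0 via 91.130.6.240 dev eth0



Longest prefix match for 101.112.185.175:
  /12 101.112.0.0: MATCH
  /18 151.198.192.0: no
  /14 137.100.0.0: no
  /0 0.0.0.0: MATCH
Selected: next-hop 86.69.125.140 via eth0 (matched /12)


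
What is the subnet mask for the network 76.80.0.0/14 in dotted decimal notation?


/14 means 14 network bits, 18 host bits
Binary: 11111111111111000000000000000000
Mask: 255.252.0.0


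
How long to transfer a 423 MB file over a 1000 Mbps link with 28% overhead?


Effective throughput = 1000 * (1 - 28/100) = 720 Mbps
File size in Mb = 423 * 8 = 3384 Mb
Time = 3384 / 720
Time = 4.7 seconds


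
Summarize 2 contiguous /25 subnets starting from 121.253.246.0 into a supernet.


Original prefix: /25
Number of subnets: 2 = 2^1
New prefix = 25 - 1 = 24
Supernet: 121.253.246.0/24


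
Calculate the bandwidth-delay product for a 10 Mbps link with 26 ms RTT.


BDP = bandwidth * RTT
= 10 Mbps * 26 ms
= 10 * 1e6 * 26 / 1000 bits
= 260000 bits
= 32500 bytes
= 31.7383 KB
BDP = 260000 bits (32500 bytes)


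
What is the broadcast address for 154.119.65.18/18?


Network: 154.119.64.0/18
Host bits = 14
Set all host bits to 1:
Broadcast: 154.119.127.255


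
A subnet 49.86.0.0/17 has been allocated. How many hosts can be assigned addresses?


Host bits = 32 - 17 = 15
Total addresses = 2^15 = 32768
Usable = total - 2 (network and broadcast)
Usable hosts: 32766


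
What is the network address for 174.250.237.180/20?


IP:   10101110.11111010.11101101.10110100
Mask: 11111111.11111111.11110000.00000000
AND operation:
Net:  10101110.11111010.11100000.00000000
Network: 174.250.224.0/20


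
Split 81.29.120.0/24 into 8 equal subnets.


New prefix = 24 + 3 = 27
Each subnet has 32 addresses
  81.29.120.0/27
  81.29.120.32/27
  81.29.120.64/27
  81.29.120.96/27
  81.29.120.128/27
  81.29.120.160/27
  81.29.120.192/27
  81.29.120.224/27
Subnets: 81.29.120.0/27, 81.29.120.32/27, 81.29.120.64/27, 81.29.120.96/27, 81.29.120.128/27, 81.29.120.160/27, 81.29.120.192/27, 81.29.120.224/27


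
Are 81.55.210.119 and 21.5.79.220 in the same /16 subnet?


Mask: 255.255.0.0
81.55.210.119 AND mask = 81.55.0.0
21.5.79.220 AND mask = 21.5.0.0
No, different subnets (81.55.0.0 vs 21.5.0.0)


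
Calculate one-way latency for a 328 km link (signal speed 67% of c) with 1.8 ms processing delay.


Speed = 0.67 * 3e5 km/s = 201000 km/s
Propagation delay = 328 / 201000 = 0.0016 s = 1.6318 ms
Processing delay = 1.8 ms
Total one-way latency = 3.4318 ms


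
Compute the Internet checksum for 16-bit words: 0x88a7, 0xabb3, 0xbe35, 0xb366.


Sum all words (with carry folding):
+ 0x88a7 = 0x88a7
+ 0xabb3 = 0x345b
+ 0xbe35 = 0xf290
+ 0xb366 = 0xa5f7
One's complement: ~0xa5f7
Checksum = 0x5a08


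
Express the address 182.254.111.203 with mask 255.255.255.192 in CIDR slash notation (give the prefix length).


Binary: 11111111.11111111.11111111.11000000
Count leading 1s
Prefix: /26


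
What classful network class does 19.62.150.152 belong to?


First octet: 19
Binary: 00010011
0xxxxxxx -> Class A (1-126)
Class A, default mask 255.0.0.0 (/8)


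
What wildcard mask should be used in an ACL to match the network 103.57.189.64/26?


Subnet mask: 255.255.255.192
Wildcard = 255.255.255.255 - subnet mask
255 - 255 = 0
255 - 255 = 0
255 - 255 = 0
255 - 192 = 63
Wildcard: 0.0.0.63


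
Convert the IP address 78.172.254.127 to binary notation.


78 = 01001110
172 = 10101100
254 = 11111110
127 = 01111111
Binary: 01001110.10101100.11111110.01111111


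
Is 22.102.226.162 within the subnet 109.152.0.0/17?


Subnet network: 109.152.0.0
Test IP AND mask: 22.102.128.0
No, 22.102.226.162 is not in 109.152.0.0/17


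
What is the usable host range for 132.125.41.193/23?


Network: 132.125.40.0
Broadcast: 132.125.41.255
First usable = network + 1
Last usable = broadcast - 1
Range: 132.125.40.1 to 132.125.41.254


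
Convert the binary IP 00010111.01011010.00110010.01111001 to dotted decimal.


00010111 = 23
01011010 = 90
00110010 = 50
01111001 = 121
IP: 23.90.50.121


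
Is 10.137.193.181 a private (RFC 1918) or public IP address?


RFC 1918 private ranges:
  10.0.0.0/8 (10.0.0.0 - 10.255.255.255)
  172.16.0.0/12 (172.16.0.0 - 172.31.255.255)
  192.168.0.0/16 (192.168.0.0 - 192.168.255.255)
Private (in 10.0.0.0/8)


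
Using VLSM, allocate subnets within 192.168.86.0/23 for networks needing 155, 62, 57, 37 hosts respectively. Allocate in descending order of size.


155 hosts -> /24 (254 usable): 192.168.86.0/24
62 hosts -> /26 (62 usable): 192.168.87.0/26
57 hosts -> /26 (62 usable): 192.168.87.64/26
37 hosts -> /26 (62 usable): 192.168.87.128/26
Allocation: 192.168.86.0/24 (155 hosts, 254 usable); 192.168.87.0/26 (62 hosts, 62 usable); 192.168.87.64/26 (57 hosts, 62 usable); 192.168.87.128/26 (37 hosts, 62 usable)


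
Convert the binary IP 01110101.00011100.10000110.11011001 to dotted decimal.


01110101 = 117
00011100 = 28
10000110 = 134
11011001 = 217
IP: 117.28.134.217


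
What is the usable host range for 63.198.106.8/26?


Network: 63.198.106.0
Broadcast: 63.198.106.63
First usable = network + 1
Last usable = broadcast - 1
Range: 63.198.106.1 to 63.198.106.62


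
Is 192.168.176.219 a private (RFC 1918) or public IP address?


RFC 1918 private ranges:
  10.0.0.0/8 (10.0.0.0 - 10.255.255.255)
  172.16.0.0/12 (172.16.0.0 - 172.31.255.255)
  192.168.0.0/16 (192.168.0.0 - 192.168.255.255)
Private (in 192.168.0.0/16)


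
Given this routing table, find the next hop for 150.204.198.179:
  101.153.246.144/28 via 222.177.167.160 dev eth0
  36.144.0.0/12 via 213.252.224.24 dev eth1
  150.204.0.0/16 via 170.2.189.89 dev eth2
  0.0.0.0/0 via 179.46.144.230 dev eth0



Longest prefix match for 150.204.198.179:
  /28 101.153.246.144: no
  /12 36.144.0.0: no
  /16 150.204.0.0: MATCH
  /0 0.0.0.0: MATCH
Selected: next-hop 170.2.189.89 via eth2 (matched /16)


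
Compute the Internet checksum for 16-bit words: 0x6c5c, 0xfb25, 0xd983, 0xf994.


Sum all words (with carry folding):
+ 0x6c5c = 0x6c5c
+ 0xfb25 = 0x6782
+ 0xd983 = 0x4106
+ 0xf994 = 0x3a9b
One's complement: ~0x3a9b
Checksum = 0xc564


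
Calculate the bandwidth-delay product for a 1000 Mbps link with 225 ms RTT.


BDP = bandwidth * RTT
= 1000 Mbps * 225 ms
= 1000 * 1e6 * 225 / 1000 bits
= 225000000 bits
= 28125000 bytes
= 27465.8203 KB
BDP = 225000000 bits (28125000 bytes)


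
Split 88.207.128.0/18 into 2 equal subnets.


New prefix = 18 + 1 = 19
Each subnet has 8192 addresses
  88.207.128.0/19
  88.207.160.0/19
Subnets: 88.207.128.0/19, 88.207.160.0/19


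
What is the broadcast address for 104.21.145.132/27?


Network: 104.21.145.128/27
Host bits = 5
Set all host bits to 1:
Broadcast: 104.21.145.159


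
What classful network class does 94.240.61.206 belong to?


First octet: 94
Binary: 01011110
0xxxxxxx -> Class A (1-126)
Class A, default mask 255.0.0.0 (/8)


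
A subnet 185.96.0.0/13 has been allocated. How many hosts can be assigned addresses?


Host bits = 32 - 13 = 19
Total addresses = 2^19 = 524288
Usable = total - 2 (network and broadcast)
Usable hosts: 524286


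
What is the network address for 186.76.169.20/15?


IP:   10111010.01001100.10101001.00010100
Mask: 11111111.11111110.00000000.00000000
AND operation:
Net:  10111010.01001100.00000000.00000000
Network: 186.76.0.0/15


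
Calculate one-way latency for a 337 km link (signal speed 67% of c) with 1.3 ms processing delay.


Speed = 0.67 * 3e5 km/s = 201000 km/s
Propagation delay = 337 / 201000 = 0.0017 s = 1.6766 ms
Processing delay = 1.3 ms
Total one-way latency = 2.9766 ms


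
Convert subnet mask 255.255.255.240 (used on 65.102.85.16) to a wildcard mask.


Subnet mask: 255.255.255.240
Wildcard = 255.255.255.255 - subnet mask
255 - 255 = 0
255 - 255 = 0
255 - 255 = 0
255 - 240 = 15
Wildcard: 0.0.0.15


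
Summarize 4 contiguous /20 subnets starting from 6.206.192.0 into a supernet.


Original prefix: /20
Number of subnets: 4 = 2^2
New prefix = 20 - 2 = 18
Supernet: 6.206.192.0/18


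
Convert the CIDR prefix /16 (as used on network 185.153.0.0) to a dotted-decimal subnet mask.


/16 means 16 network bits, 16 host bits
Binary: 11111111111111110000000000000000
Mask: 255.255.0.0


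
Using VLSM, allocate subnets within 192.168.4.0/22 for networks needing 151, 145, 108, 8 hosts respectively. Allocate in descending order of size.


151 hosts -> /24 (254 usable): 192.168.4.0/24
145 hosts -> /24 (254 usable): 192.168.5.0/24
108 hosts -> /25 (126 usable): 192.168.6.0/25
8 hosts -> /28 (14 usable): 192.168.6.128/28
Allocation: 192.168.4.0/24 (151 hosts, 254 usable); 192.168.5.0/24 (145 hosts, 254 usable); 192.168.6.0/25 (108 hosts, 126 usable); 192.168.6.128/28 (8 hosts, 14 usable)


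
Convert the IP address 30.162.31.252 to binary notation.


30 = 00011110
162 = 10100010
31 = 00011111
252 = 11111100
Binary: 00011110.10100010.00011111.11111100


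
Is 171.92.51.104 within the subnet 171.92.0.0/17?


Subnet network: 171.92.0.0
Test IP AND mask: 171.92.0.0
Yes, 171.92.51.104 is in 171.92.0.0/17


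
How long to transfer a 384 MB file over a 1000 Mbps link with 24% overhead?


Effective throughput = 1000 * (1 - 24/100) = 760 Mbps
File size in Mb = 384 * 8 = 3072 Mb
Time = 3072 / 760
Time = 4.0421 seconds


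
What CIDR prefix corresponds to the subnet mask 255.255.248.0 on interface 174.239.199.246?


Binary: 11111111.11111111.11111000.00000000
Count leading 1s
Prefix: /21


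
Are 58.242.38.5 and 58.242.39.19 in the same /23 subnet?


Mask: 255.255.254.0
58.242.38.5 AND mask = 58.242.38.0
58.242.39.19 AND mask = 58.242.38.0
Yes, same subnet (58.242.38.0)


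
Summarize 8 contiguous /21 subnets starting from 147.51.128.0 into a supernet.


Original prefix: /21
Number of subnets: 8 = 2^3
New prefix = 21 - 3 = 18
Supernet: 147.51.128.0/18


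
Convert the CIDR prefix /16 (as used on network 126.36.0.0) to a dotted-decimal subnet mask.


/16 means 16 network bits, 16 host bits
Binary: 11111111111111110000000000000000
Mask: 255.255.0.0


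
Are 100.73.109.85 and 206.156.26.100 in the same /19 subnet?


Mask: 255.255.224.0
100.73.109.85 AND mask = 100.73.96.0
206.156.26.100 AND mask = 206.156.0.0
No, different subnets (100.73.96.0 vs 206.156.0.0)


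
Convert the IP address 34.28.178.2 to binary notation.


34 = 00100010
28 = 00011100
178 = 10110010
2 = 00000010
Binary: 00100010.00011100.10110010.00000010


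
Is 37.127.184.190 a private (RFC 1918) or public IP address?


RFC 1918 private ranges:
  10.0.0.0/8 (10.0.0.0 - 10.255.255.255)
  172.16.0.0/12 (172.16.0.0 - 172.31.255.255)
  192.168.0.0/16 (192.168.0.0 - 192.168.255.255)
Public (not in any RFC 1918 range)


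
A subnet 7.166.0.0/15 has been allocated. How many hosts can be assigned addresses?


Host bits = 32 - 15 = 17
Total addresses = 2^17 = 131072
Usable = total - 2 (network and broadcast)
Usable hosts: 131070


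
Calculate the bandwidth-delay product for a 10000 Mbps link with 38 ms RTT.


BDP = bandwidth * RTT
= 10000 Mbps * 38 ms
= 10000 * 1e6 * 38 / 1000 bits
= 380000000 bits
= 47500000 bytes
= 46386.7188 KB
BDP = 380000000 bits (47500000 bytes)


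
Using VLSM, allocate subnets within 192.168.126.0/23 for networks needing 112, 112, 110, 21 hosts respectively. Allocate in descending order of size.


112 hosts -> /25 (126 usable): 192.168.126.0/25
112 hosts -> /25 (126 usable): 192.168.126.128/25
110 hosts -> /25 (126 usable): 192.168.127.0/25
21 hosts -> /27 (30 usable): 192.168.127.128/27
Allocation: 192.168.126.0/25 (112 hosts, 126 usable); 192.168.126.128/25 (112 hosts, 126 usable); 192.168.127.0/25 (110 hosts, 126 usable); 192.168.127.128/27 (21 hosts, 30 usable)


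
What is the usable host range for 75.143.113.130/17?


Network: 75.143.0.0
Broadcast: 75.143.127.255
First usable = network + 1
Last usable = broadcast - 1
Range: 75.143.0.1 to 75.143.127.254


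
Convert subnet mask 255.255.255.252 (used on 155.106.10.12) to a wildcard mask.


Subnet mask: 255.255.255.252
Wildcard = 255.255.255.255 - subnet mask
255 - 255 = 0
255 - 255 = 0
255 - 255 = 0
255 - 252 = 3
Wildcard: 0.0.0.3


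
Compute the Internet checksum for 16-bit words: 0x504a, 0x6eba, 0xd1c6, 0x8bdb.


Sum all words (with carry folding):
+ 0x504a = 0x504a
+ 0x6eba = 0xbf04
+ 0xd1c6 = 0x90cb
+ 0x8bdb = 0x1ca7
One's complement: ~0x1ca7
Checksum = 0xe358


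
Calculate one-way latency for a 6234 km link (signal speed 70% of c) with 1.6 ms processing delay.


Speed = 0.7 * 3e5 km/s = 210000 km/s
Propagation delay = 6234 / 210000 = 0.0297 s = 29.6857 ms
Processing delay = 1.6 ms
Total one-way latency = 31.2857 ms


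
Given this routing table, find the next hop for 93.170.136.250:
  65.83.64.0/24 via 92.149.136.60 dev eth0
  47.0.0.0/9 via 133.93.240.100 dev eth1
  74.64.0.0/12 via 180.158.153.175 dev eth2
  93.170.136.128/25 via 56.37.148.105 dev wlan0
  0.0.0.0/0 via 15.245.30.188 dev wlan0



Longest prefix match for 93.170.136.250:
  /24 65.83.64.0: no
  /9 47.0.0.0: no
  /12 74.64.0.0: no
  /25 93.170.136.128: MATCH
  /0 0.0.0.0: MATCH
Selected: next-hop 56.37.148.105 via wlan0 (matched /25)


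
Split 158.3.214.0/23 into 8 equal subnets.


New prefix = 23 + 3 = 26
Each subnet has 64 addresses
  158.3.214.0/26
  158.3.214.64/26
  158.3.214.128/26
  158.3.214.192/26
  158.3.215.0/26
  158.3.215.64/26
  158.3.215.128/26
  158.3.215.192/26
Subnets: 158.3.214.0/26, 158.3.214.64/26, 158.3.214.128/26, 158.3.214.192/26, 158.3.215.0/26, 158.3.215.64/26, 158.3.215.128/26, 158.3.215.192/26


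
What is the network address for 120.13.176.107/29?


IP:   01111000.00001101.10110000.01101011
Mask: 11111111.11111111.11111111.11111000
AND operation:
Net:  01111000.00001101.10110000.01101000
Network: 120.13.176.104/29


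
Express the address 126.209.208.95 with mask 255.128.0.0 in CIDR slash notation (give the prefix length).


Binary: 11111111.10000000.00000000.00000000
Count leading 1s
Prefix: /9


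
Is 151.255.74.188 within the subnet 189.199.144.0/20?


Subnet network: 189.199.144.0
Test IP AND mask: 151.255.64.0
No, 151.255.74.188 is not in 189.199.144.0/20


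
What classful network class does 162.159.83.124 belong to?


First octet: 162
Binary: 10100010
10xxxxxx -> Class B (128-191)
Class B, default mask 255.255.0.0 (/16)


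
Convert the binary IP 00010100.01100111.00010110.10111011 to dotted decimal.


00010100 = 20
01100111 = 103
00010110 = 22
10111011 = 187
IP: 20.103.22.187


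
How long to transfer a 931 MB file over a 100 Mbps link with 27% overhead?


Effective throughput = 100 * (1 - 27/100) = 73 Mbps
File size in Mb = 931 * 8 = 7448 Mb
Time = 7448 / 73
Time = 102.0274 seconds


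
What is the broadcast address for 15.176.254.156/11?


Network: 15.160.0.0/11
Host bits = 21
Set all host bits to 1:
Broadcast: 15.191.255.255


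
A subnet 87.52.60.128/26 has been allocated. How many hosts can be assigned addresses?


Host bits = 32 - 26 = 6
Total addresses = 2^6 = 64
Usable = total - 2 (network and broadcast)
Usable hosts: 62


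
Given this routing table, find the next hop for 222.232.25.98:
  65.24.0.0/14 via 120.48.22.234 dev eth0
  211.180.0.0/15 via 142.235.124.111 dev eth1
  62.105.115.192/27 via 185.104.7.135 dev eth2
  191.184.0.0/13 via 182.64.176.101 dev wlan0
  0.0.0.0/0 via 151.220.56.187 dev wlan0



Longest prefix match for 222.232.25.98:
  /14 65.24.0.0: no
  /15 211.180.0.0: no
  /27 62.105.115.192: no
  /13 191.184.0.0: no
  /0 0.0.0.0: MATCH
Selected: next-hop 151.220.56.187 via wlan0 (matched /0)


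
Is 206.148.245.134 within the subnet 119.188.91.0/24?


Subnet network: 119.188.91.0
Test IP AND mask: 206.148.245.0
No, 206.148.245.134 is not in 119.188.91.0/24


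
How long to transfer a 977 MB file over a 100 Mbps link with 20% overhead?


Effective throughput = 100 * (1 - 20/100) = 80 Mbps
File size in Mb = 977 * 8 = 7816 Mb
Time = 7816 / 80
Time = 97.7 seconds


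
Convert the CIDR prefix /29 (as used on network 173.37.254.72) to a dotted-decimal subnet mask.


/29 means 29 network bits, 3 host bits
Binary: 11111111111111111111111111111000
Mask: 255.255.255.248


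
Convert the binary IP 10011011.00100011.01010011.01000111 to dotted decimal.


10011011 = 155
00100011 = 35
01010011 = 83
01000111 = 71
IP: 155.35.83.71


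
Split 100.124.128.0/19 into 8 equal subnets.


New prefix = 19 + 3 = 22
Each subnet has 1024 addresses
  100.124.128.0/22
  100.124.132.0/22
  100.124.136.0/22
  100.124.140.0/22
  100.124.144.0/22
  100.124.148.0/22
  100.124.152.0/22
  100.124.156.0/22
Subnets: 100.124.128.0/22, 100.124.132.0/22, 100.124.136.0/22, 100.124.140.0/22, 100.124.144.0/22, 100.124.148.0/22, 100.124.152.0/22, 100.124.156.0/22


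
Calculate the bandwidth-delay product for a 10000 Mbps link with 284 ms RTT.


BDP = bandwidth * RTT
= 10000 Mbps * 284 ms
= 10000 * 1e6 * 284 / 1000 bits
= 2840000000 bits
= 355000000 bytes
= 346679.6875 KB
BDP = 2840000000 bits (355000000 bytes)


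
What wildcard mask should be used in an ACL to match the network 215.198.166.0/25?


Subnet mask: 255.255.255.128
Wildcard = 255.255.255.255 - subnet mask
255 - 255 = 0
255 - 255 = 0
255 - 255 = 0
255 - 128 = 127
Wildcard: 0.0.0.127


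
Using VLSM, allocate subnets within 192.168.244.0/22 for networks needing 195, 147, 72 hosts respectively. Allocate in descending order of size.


195 hosts -> /24 (254 usable): 192.168.244.0/24
147 hosts -> /24 (254 usable): 192.168.245.0/24
72 hosts -> /25 (126 usable): 192.168.246.0/25
Allocation: 192.168.244.0/24 (195 hosts, 254 usable); 192.168.245.0/24 (147 hosts, 254 usable); 192.168.246.0/25 (72 hosts, 126 usable)


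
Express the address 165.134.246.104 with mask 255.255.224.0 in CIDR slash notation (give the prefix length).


Binary: 11111111.11111111.11100000.00000000
Count leading 1s
Prefix: /19


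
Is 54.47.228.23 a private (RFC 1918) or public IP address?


RFC 1918 private ranges:
  10.0.0.0/8 (10.0.0.0 - 10.255.255.255)
  172.16.0.0/12 (172.16.0.0 - 172.31.255.255)
  192.168.0.0/16 (192.168.0.0 - 192.168.255.255)
Public (not in any RFC 1918 range)


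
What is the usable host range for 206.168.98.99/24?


Network: 206.168.98.0
Broadcast: 206.168.98.255
First usable = network + 1
Last usable = broadcast - 1
Range: 206.168.98.1 to 206.168.98.254


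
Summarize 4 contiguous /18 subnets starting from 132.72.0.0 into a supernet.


Original prefix: /18
Number of subnets: 4 = 2^2
New prefix = 18 - 2 = 16
Supernet: 132.72.0.0/16


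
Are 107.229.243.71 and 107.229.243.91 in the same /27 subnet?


Mask: 255.255.255.224
107.229.243.71 AND mask = 107.229.243.64
107.229.243.91 AND mask = 107.229.243.64
Yes, same subnet (107.229.243.64)


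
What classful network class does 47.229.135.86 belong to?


First octet: 47
Binary: 00101111
0xxxxxxx -> Class A (1-126)
Class A, default mask 255.0.0.0 (/8)


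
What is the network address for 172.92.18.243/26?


IP:   10101100.01011100.00010010.11110011
Mask: 11111111.11111111.11111111.11000000
AND operation:
Net:  10101100.01011100.00010010.11000000
Network: 172.92.18.192/26


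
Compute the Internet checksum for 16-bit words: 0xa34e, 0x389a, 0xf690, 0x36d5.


Sum all words (with carry folding):
+ 0xa34e = 0xa34e
+ 0x389a = 0xdbe8
+ 0xf690 = 0xd279
+ 0x36d5 = 0x094f
One's complement: ~0x094f
Checksum = 0xf6b0


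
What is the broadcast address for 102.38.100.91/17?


Network: 102.38.0.0/17
Host bits = 15
Set all host bits to 1:
Broadcast: 102.38.127.255


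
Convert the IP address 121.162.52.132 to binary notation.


121 = 01111001
162 = 10100010
52 = 00110100
132 = 10000100
Binary: 01111001.10100010.00110100.10000100


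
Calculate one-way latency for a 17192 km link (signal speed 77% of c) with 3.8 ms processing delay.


Speed = 0.77 * 3e5 km/s = 231000 km/s
Propagation delay = 17192 / 231000 = 0.0744 s = 74.4242 ms
Processing delay = 3.8 ms
Total one-way latency = 78.2242 ms


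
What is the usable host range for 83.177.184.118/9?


Network: 83.128.0.0
Broadcast: 83.255.255.255
First usable = network + 1
Last usable = broadcast - 1
Range: 83.128.0.1 to 83.255.255.254


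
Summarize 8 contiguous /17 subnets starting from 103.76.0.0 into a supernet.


Original prefix: /17
Number of subnets: 8 = 2^3
New prefix = 17 - 3 = 14
Supernet: 103.76.0.0/14


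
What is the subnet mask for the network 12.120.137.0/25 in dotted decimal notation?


/25 means 25 network bits, 7 host bits
Binary: 11111111111111111111111110000000
Mask: 255.255.255.128


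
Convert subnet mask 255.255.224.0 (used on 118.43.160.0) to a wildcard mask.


Subnet mask: 255.255.224.0
Wildcard = 255.255.255.255 - subnet mask
255 - 255 = 0
255 - 255 = 0
255 - 224 = 31
255 - 0 = 255
Wildcard: 0.0.31.255


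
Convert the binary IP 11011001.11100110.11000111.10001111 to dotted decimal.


11011001 = 217
11100110 = 230
11000111 = 199
10001111 = 143
IP: 217.230.199.143


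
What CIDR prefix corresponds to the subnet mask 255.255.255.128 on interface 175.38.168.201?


Binary: 11111111.11111111.11111111.10000000
Count leading 1s
Prefix: /25


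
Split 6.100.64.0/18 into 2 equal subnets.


New prefix = 18 + 1 = 19
Each subnet has 8192 addresses
  6.100.64.0/19
  6.100.96.0/19
Subnets: 6.100.64.0/19, 6.100.96.0/19


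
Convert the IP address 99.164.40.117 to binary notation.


99 = 01100011
164 = 10100100
40 = 00101000
117 = 01110101
Binary: 01100011.10100100.00101000.01110101


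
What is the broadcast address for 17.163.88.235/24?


Network: 17.163.88.0/24
Host bits = 8
Set all host bits to 1:
Broadcast: 17.163.88.255


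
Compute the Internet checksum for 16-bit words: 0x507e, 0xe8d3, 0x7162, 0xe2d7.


Sum all words (with carry folding):
+ 0x507e = 0x507e
+ 0xe8d3 = 0x3952
+ 0x7162 = 0xaab4
+ 0xe2d7 = 0x8d8c
One's complement: ~0x8d8c
Checksum = 0x7273


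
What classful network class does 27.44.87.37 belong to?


First octet: 27
Binary: 00011011
0xxxxxxx -> Class A (1-126)
Class A, default mask 255.0.0.0 (/8)


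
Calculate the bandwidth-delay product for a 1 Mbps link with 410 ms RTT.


BDP = bandwidth * RTT
= 1 Mbps * 410 ms
= 1 * 1e6 * 410 / 1000 bits
= 410000 bits
= 51250 bytes
= 50.0488 KB
BDP = 410000 bits (51250 bytes)


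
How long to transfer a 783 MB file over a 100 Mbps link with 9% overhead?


Effective throughput = 100 * (1 - 9/100) = 91 Mbps
File size in Mb = 783 * 8 = 6264 Mb
Time = 6264 / 91
Time = 68.8352 seconds


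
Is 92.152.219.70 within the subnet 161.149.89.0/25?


Subnet network: 161.149.89.0
Test IP AND mask: 92.152.219.0
No, 92.152.219.70 is not in 161.149.89.0/25


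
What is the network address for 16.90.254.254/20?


IP:   00010000.01011010.11111110.11111110
Mask: 11111111.11111111.11110000.00000000
AND operation:
Net:  00010000.01011010.11110000.00000000
Network: 16.90.240.0/20


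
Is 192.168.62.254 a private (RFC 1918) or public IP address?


RFC 1918 private ranges:
  10.0.0.0/8 (10.0.0.0 - 10.255.255.255)
  172.16.0.0/12 (172.16.0.0 - 172.31.255.255)
  192.168.0.0/16 (192.168.0.0 - 192.168.255.255)
Private (in 192.168.0.0/16)


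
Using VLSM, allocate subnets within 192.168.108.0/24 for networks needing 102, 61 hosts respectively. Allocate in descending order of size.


102 hosts -> /25 (126 usable): 192.168.108.0/25
61 hosts -> /26 (62 usable): 192.168.108.128/26
Allocation: 192.168.108.0/25 (102 hosts, 126 usable); 192.168.108.128/26 (61 hosts, 62 usable)


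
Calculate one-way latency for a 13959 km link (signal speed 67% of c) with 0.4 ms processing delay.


Speed = 0.67 * 3e5 km/s = 201000 km/s
Propagation delay = 13959 / 201000 = 0.0694 s = 69.4478 ms
Processing delay = 0.4 ms
Total one-way latency = 69.8478 ms


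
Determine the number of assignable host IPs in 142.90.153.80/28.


Host bits = 32 - 28 = 4
Total addresses = 2^4 = 16
Usable = total - 2 (network and broadcast)
Usable hosts: 14


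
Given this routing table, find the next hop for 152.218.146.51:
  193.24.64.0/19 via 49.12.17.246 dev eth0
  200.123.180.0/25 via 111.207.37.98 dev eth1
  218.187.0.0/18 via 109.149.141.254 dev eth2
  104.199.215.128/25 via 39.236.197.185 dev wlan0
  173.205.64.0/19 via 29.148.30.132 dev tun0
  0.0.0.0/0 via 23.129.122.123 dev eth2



Longest prefix match for 152.218.146.51:
  /19 193.24.64.0: no
  /25 200.123.180.0: no
  /18 218.187.0.0: no
  /25 104.199.215.128: no
  /19 173.205.64.0: no
  /0 0.0.0.0: MATCH
Selected: next-hop 23.129.122.123 via eth2 (matched /0)


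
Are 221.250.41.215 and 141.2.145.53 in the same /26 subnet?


Mask: 255.255.255.192
221.250.41.215 AND mask = 221.250.41.192
141.2.145.53 AND mask = 141.2.145.0
No, different subnets (221.250.41.192 vs 141.2.145.0)


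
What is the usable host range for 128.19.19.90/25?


Network: 128.19.19.0
Broadcast: 128.19.19.127
First usable = network + 1
Last usable = broadcast - 1
Range: 128.19.19.1 to 128.19.19.126


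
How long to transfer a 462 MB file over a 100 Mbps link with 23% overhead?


Effective throughput = 100 * (1 - 23/100) = 77 Mbps
File size in Mb = 462 * 8 = 3696 Mb
Time = 3696 / 77
Time = 48 seconds
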